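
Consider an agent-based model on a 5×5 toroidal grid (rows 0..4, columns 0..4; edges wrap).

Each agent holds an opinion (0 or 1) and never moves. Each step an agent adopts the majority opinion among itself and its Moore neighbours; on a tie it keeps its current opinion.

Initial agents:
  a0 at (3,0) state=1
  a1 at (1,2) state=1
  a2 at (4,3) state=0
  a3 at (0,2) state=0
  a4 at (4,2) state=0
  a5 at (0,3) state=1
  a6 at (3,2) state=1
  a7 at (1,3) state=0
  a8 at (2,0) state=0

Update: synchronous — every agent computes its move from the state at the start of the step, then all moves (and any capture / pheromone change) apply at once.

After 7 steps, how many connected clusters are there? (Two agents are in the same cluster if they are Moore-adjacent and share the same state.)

3

t=1: a0@(3,0):1 a1@(1,2):1 a2@(4,3):0 a3@(0,2):0 a4@(4,2):0 a5@(0,3):0 a6@(3,2):0 a7@(1,3):0 a8@(2,0):0
t=2: a0@(3,0):1 a1@(1,2):0 a2@(4,3):0 a3@(0,2):0 a4@(4,2):0 a5@(0,3):0 a6@(3,2):0 a7@(1,3):0 a8@(2,0):0
t=3: (unchanged — steady state)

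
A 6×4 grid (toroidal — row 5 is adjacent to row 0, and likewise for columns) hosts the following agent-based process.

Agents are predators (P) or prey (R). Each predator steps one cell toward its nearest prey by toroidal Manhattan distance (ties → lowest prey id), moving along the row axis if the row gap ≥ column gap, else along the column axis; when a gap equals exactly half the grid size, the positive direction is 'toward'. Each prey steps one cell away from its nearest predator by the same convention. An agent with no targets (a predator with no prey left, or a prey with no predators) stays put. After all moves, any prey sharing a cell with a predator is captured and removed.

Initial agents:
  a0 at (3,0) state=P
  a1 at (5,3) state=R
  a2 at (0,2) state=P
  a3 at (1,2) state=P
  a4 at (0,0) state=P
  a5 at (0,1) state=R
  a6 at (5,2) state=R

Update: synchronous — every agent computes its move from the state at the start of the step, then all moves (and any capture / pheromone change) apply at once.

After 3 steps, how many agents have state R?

t=1: a0@(4,0):P a1@(4,3):R a2@(0,1):P a3@(0,2):P a4@(0,1):P a5@(0,0):R a6@(4,2):R
t=2: a0@(4,3):P a1@(4,2):R a2@(0,0):P a3@(0,3):P a4@(0,0):P a6@(4,1):R
t=3: a0@(4,2):P a1@(4,1):R a2@(5,0):P a3@(5,3):P a4@(5,0):P a6@(4,0):R

2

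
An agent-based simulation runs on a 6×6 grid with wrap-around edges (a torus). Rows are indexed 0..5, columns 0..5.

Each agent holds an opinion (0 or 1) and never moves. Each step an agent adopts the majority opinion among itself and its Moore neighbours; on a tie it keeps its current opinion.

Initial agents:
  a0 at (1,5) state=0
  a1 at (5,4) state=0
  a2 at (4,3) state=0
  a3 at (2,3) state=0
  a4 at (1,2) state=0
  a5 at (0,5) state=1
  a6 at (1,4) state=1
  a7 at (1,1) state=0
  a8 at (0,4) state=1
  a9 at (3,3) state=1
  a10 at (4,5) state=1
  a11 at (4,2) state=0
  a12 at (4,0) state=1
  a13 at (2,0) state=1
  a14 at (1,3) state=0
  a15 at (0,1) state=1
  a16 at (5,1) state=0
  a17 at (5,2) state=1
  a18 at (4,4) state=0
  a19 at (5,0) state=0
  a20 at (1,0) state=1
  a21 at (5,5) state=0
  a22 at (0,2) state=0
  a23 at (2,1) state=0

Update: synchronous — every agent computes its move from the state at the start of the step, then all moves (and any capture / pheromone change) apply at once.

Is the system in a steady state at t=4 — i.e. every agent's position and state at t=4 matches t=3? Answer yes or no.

no

t=1: a0@(1,5):1 a1@(5,4):0 a2@(4,3):0 a3@(2,3):0 a4@(1,2):0 a5@(0,5):1 a6@(1,4):1 a7@(1,1):0 a8@(0,4):0 a9@(3,3):0 a10@(4,5):0 a11@(4,2):0 a12@(4,0):0 a13@(2,0):0 a14@(1,3):0 a15@(0,1):0 a16@(5,1):0 a17@(5,2):0 a18@(4,4):0 a19@(5,0):1 a20@(1,0):1 a21@(5,5):0 a22@(0,2):0 a23@(2,1):0
t=2: a0@(1,5):1 a1@(5,4):0 a2@(4,3):0 a3@(2,3):0 a4@(1,2):0 a5@(0,5):1 a6@(1,4):1 a7@(1,1):0 a8@(0,4):0 a9@(3,3):0 a10@(4,5):0 a11@(4,2):0 a12@(4,0):0 a13@(2,0):0 a14@(1,3):0 a15@(0,1):0 a16@(5,1):0 a17@(5,2):0 a18@(4,4):0 a19@(5,0):0 a20@(1,0):0 a21@(5,5):0 a22@(0,2):0 a23@(2,1):0
t=3: a0@(1,5):1 a1@(5,4):0 a2@(4,3):0 a3@(2,3):0 a4@(1,2):0 a5@(0,5):0 a6@(1,4):1 a7@(1,1):0 a8@(0,4):0 a9@(3,3):0 a10@(4,5):0 a11@(4,2):0 a12@(4,0):0 a13@(2,0):0 a14@(1,3):0 a15@(0,1):0 a16@(5,1):0 a17@(5,2):0 a18@(4,4):0 a19@(5,0):0 a20@(1,0):0 a21@(5,5):0 a22@(0,2):0 a23@(2,1):0
t=4: a0@(1,5):0 a1@(5,4):0 a2@(4,3):0 a3@(2,3):0 a4@(1,2):0 a5@(0,5):0 a6@(1,4):0 a7@(1,1):0 a8@(0,4):0 a9@(3,3):0 a10@(4,5):0 a11@(4,2):0 a12@(4,0):0 a13@(2,0):0 a14@(1,3):0 a15@(0,1):0 a16@(5,1):0 a17@(5,2):0 a18@(4,4):0 a19@(5,0):0 a20@(1,0):0 a21@(5,5):0 a22@(0,2):0 a23@(2,1):0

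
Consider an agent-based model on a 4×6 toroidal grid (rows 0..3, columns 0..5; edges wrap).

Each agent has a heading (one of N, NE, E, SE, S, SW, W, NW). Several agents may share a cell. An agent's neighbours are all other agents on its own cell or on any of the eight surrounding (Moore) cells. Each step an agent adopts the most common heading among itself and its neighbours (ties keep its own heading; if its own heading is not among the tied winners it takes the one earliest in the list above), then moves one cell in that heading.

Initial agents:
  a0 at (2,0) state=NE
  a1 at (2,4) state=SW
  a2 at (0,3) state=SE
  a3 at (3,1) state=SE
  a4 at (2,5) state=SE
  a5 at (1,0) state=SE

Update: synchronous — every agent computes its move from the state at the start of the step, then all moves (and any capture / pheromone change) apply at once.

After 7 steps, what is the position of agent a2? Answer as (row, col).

t=1: a0@(3,1):SE a1@(3,3):SW a2@(1,4):SE a3@(0,2):SE a4@(3,0):SE a5@(2,1):SE
t=2: a0@(0,2):SE a1@(0,2):SW a2@(2,5):SE a3@(1,3):SE a4@(0,1):SE a5@(3,2):SE
t=3: a0@(1,3):SE a1@(1,3):SE a2@(3,0):SE a3@(2,4):SE a4@(1,2):SE a5@(0,3):SE
t=4: a0@(2,4):SE a1@(2,4):SE a2@(0,1):SE a3@(3,5):SE a4@(2,3):SE a5@(1,4):SE
t=5: a0@(3,5):SE a1@(3,5):SE a2@(1,2):SE a3@(0,0):SE a4@(3,4):SE a5@(2,5):SE
t=6: a0@(0,0):SE a1@(0,0):SE a2@(2,3):SE a3@(1,1):SE a4@(0,5):SE a5@(3,0):SE
t=7: a0@(1,1):SE a1@(1,1):SE a2@(3,4):SE a3@(2,2):SE a4@(1,0):SE a5@(0,1):SE

(3, 4)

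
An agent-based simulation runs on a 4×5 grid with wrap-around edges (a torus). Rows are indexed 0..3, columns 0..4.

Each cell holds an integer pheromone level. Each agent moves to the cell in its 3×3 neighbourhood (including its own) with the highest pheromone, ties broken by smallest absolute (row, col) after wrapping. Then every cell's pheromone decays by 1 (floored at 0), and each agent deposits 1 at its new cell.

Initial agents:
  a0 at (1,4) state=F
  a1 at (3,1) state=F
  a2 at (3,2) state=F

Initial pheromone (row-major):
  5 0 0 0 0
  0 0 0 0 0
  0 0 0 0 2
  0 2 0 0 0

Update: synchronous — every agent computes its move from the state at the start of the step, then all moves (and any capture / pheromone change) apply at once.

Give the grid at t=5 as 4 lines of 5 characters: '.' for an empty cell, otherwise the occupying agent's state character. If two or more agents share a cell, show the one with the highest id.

F....
.....
.....
.....

t=1: a0@(0,0) a1@(0,0) a2@(3,1) | pheromone: 6 0 0 0 0 / 0 0 0 0 0 / 0 0 0 0 1 / 0 2 0 0 0
t=2: a0@(0,0) a1@(0,0) a2@(0,0) | pheromone: 8 0 0 0 0 / 0 0 0 0 0 / 0 0 0 0 0 / 0 1 0 0 0
t=3: a0@(0,0) a1@(0,0) a2@(0,0) | pheromone: 10 0 0 0 0 / 0 0 0 0 0 / 0 0 0 0 0 / 0 0 0 0 0
t=4: a0@(0,0) a1@(0,0) a2@(0,0) | pheromone: 12 0 0 0 0 / 0 0 0 0 0 / 0 0 0 0 0 / 0 0 0 0 0
t=5: a0@(0,0) a1@(0,0) a2@(0,0) | pheromone: 14 0 0 0 0 / 0 0 0 0 0 / 0 0 0 0 0 / 0 0 0 0 0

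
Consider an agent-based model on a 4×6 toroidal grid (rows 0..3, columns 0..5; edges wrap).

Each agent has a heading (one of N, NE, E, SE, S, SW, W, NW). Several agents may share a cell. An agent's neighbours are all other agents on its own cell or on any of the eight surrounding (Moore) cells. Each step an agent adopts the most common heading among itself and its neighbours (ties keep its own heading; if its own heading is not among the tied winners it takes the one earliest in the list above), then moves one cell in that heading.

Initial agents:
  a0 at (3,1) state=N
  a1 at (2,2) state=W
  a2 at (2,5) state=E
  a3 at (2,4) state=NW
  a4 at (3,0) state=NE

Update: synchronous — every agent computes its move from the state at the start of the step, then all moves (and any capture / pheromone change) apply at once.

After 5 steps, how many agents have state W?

1

t=1: a0@(2,1):N a1@(2,1):W a2@(2,0):E a3@(1,3):NW a4@(2,1):NE
t=2: a0@(1,1):N a1@(2,0):W a2@(2,1):E a3@(0,2):NW a4@(1,2):NE
t=3: a0@(0,1):N a1@(2,5):W a2@(2,2):E a3@(3,1):NW a4@(0,3):NE
t=4: a0@(3,1):N a1@(2,4):W a2@(2,3):E a3@(2,0):NW a4@(3,4):NE
t=5: a0@(2,1):N a1@(2,3):W a2@(2,4):E a3@(1,5):NW a4@(2,5):NE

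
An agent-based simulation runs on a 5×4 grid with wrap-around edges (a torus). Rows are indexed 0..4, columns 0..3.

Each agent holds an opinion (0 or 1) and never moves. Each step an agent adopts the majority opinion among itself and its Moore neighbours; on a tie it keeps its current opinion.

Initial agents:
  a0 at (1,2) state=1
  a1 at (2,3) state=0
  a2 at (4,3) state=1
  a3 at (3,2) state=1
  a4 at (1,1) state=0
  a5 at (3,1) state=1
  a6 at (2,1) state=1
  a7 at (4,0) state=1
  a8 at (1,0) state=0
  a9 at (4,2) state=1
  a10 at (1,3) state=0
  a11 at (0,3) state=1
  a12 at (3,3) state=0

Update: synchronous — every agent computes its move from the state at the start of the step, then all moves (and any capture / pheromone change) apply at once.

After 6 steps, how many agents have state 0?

4

t=1: a0@(1,2):1 a1@(2,3):0 a2@(4,3):1 a3@(3,2):1 a4@(1,1):0 a5@(3,1):1 a6@(2,1):1 a7@(4,0):1 a8@(1,0):0 a9@(4,2):1 a10@(1,3):0 a11@(0,3):1 a12@(3,3):1
t=2: (unchanged — steady state)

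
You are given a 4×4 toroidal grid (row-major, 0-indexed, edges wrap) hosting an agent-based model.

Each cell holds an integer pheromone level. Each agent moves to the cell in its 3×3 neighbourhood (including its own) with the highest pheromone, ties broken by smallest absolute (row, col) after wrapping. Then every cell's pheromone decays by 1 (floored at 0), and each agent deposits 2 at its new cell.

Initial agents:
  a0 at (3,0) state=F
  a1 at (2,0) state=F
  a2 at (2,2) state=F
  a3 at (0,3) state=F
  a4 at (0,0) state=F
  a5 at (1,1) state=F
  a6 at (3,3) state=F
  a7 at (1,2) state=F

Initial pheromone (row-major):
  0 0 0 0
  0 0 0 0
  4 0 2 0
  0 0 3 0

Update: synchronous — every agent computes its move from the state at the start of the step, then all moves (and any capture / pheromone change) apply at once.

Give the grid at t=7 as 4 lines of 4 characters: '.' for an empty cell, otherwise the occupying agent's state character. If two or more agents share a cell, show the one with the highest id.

F...
....
F...
..F.

t=1: a0@(2,0) a1@(2,0) a2@(3,2) a3@(3,2) a4@(0,0) a5@(2,0) a6@(2,0) a7@(2,2) | pheromone: 2 0 0 0 / 0 0 0 0 / 11 0 3 0 / 0 0 6 0
t=2: a0@(2,0) a1@(2,0) a2@(3,2) a3@(3,2) a4@(0,0) a5@(2,0) a6@(2,0) a7@(3,2) | pheromone: 3 0 0 0 / 0 0 0 0 / 18 0 2 0 / 0 0 11 0
t=3: a0@(2,0) a1@(2,0) a2@(3,2) a3@(3,2) a4@(0,0) a5@(2,0) a6@(2,0) a7@(3,2) | pheromone: 4 0 0 0 / 0 0 0 0 / 25 0 1 0 / 0 0 16 0
t=4: a0@(2,0) a1@(2,0) a2@(3,2) a3@(3,2) a4@(0,0) a5@(2,0) a6@(2,0) a7@(3,2) | pheromone: 5 0 0 0 / 0 0 0 0 / 32 0 0 0 / 0 0 21 0
t=5: a0@(2,0) a1@(2,0) a2@(3,2) a3@(3,2) a4@(0,0) a5@(2,0) a6@(2,0) a7@(3,2) | pheromone: 6 0 0 0 / 0 0 0 0 / 39 0 0 0 / 0 0 26 0
t=6: a0@(2,0) a1@(2,0) a2@(3,2) a3@(3,2) a4@(0,0) a5@(2,0) a6@(2,0) a7@(3,2) | pheromone: 7 0 0 0 / 0 0 0 0 / 46 0 0 0 / 0 0 31 0
t=7: a0@(2,0) a1@(2,0) a2@(3,2) a3@(3,2) a4@(0,0) a5@(2,0) a6@(2,0) a7@(3,2) | pheromone: 8 0 0 0 / 0 0 0 0 / 53 0 0 0 / 0 0 36 0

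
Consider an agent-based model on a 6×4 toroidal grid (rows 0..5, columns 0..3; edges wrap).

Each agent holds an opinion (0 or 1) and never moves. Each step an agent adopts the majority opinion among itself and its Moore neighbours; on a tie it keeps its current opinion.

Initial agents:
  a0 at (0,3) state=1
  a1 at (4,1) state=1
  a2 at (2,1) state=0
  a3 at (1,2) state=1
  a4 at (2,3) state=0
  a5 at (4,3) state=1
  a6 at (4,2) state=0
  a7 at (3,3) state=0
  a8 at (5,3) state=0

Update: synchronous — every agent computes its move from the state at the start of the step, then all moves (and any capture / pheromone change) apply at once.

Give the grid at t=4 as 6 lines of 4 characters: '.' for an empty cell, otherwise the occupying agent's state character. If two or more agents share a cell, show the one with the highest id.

...1
..1.
.0.0
...0
.100
...0

t=1: a0@(0,3):1 a1@(4,1):1 a2@(2,1):0 a3@(1,2):1 a4@(2,3):0 a5@(4,3):0 a6@(4,2):0 a7@(3,3):0 a8@(5,3):0
t=2: (unchanged — steady state)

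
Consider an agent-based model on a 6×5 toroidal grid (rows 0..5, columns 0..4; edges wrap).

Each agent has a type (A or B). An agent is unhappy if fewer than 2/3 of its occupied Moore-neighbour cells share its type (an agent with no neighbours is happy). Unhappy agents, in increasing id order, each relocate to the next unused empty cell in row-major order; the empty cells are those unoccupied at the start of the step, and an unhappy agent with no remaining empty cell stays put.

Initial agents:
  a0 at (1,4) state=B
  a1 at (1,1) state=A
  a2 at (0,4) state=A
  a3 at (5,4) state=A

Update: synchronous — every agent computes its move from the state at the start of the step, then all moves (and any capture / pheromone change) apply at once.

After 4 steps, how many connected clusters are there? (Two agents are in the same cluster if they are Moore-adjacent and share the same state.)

t=1: a0@(0,0):B a1@(1,1):A a2@(0,1):A a3@(5,4):A
t=2: a0@(0,2):B a1@(0,3):A a2@(0,4):A a3@(1,0):A
t=3: a0@(0,0):B a1@(0,1):A a2@(0,4):A a3@(1,0):A
t=4: a0@(0,2):B a1@(0,3):A a2@(1,1):A a3@(1,0):A

3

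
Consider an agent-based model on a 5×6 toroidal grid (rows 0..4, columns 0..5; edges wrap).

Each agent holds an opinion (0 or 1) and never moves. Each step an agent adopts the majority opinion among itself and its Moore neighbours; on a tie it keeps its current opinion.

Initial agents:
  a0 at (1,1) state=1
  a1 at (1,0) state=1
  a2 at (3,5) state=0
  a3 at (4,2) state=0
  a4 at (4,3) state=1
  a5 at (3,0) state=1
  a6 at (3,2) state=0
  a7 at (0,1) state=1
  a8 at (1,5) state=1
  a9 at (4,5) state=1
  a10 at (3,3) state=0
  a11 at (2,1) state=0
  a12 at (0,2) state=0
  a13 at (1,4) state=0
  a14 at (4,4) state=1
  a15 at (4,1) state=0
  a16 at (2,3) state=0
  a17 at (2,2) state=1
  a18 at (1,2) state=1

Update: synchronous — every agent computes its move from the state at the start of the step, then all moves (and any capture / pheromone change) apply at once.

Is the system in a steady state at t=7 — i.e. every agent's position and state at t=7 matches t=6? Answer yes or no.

t=1: a0@(1,1):1 a1@(1,0):1 a2@(3,5):1 a3@(4,2):0 a4@(4,3):0 a5@(3,0):0 a6@(3,2):0 a7@(0,1):1 a8@(1,5):1 a9@(4,5):1 a10@(3,3):0 a11@(2,1):1 a12@(0,2):1 a13@(1,4):0 a14@(4,4):1 a15@(4,1):0 a16@(2,3):0 a17@(2,2):0 a18@(1,2):1
t=2: a0@(1,1):1 a1@(1,0):1 a2@(3,5):1 a3@(4,2):0 a4@(4,3):0 a5@(3,0):1 a6@(3,2):0 a7@(0,1):1 a8@(1,5):1 a9@(4,5):1 a10@(3,3):0 a11@(2,1):1 a12@(0,2):1 a13@(1,4):0 a14@(4,4):1 a15@(4,1):0 a16@(2,3):0 a17@(2,2):0 a18@(1,2):1
t=3: (unchanged — steady state)

yes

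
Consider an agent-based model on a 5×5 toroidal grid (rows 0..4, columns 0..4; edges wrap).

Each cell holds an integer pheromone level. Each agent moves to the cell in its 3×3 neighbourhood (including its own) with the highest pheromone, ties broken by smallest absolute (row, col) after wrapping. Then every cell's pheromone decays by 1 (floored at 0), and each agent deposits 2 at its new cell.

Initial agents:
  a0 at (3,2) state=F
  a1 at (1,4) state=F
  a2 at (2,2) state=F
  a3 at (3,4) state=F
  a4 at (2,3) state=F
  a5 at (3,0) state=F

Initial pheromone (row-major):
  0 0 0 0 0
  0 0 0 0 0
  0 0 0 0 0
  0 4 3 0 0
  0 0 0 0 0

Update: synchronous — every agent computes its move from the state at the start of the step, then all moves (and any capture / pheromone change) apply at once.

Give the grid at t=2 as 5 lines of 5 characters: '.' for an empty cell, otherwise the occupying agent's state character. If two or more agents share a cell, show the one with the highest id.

t=1: a0@(3,1) a1@(0,0) a2@(3,1) a3@(2,0) a4@(3,2) a5@(3,1) | pheromone: 2 0 0 0 0 / 0 0 0 0 0 / 2 0 0 0 0 / 0 9 4 0 0 / 0 0 0 0 0
t=2: a0@(3,1) a1@(0,0) a2@(3,1) a3@(3,1) a4@(3,1) a5@(3,1) | pheromone: 3 0 0 0 0 / 0 0 0 0 0 / 1 0 0 0 0 / 0 18 3 0 0 / 0 0 0 0 0

F....
.....
.....
.F...
.....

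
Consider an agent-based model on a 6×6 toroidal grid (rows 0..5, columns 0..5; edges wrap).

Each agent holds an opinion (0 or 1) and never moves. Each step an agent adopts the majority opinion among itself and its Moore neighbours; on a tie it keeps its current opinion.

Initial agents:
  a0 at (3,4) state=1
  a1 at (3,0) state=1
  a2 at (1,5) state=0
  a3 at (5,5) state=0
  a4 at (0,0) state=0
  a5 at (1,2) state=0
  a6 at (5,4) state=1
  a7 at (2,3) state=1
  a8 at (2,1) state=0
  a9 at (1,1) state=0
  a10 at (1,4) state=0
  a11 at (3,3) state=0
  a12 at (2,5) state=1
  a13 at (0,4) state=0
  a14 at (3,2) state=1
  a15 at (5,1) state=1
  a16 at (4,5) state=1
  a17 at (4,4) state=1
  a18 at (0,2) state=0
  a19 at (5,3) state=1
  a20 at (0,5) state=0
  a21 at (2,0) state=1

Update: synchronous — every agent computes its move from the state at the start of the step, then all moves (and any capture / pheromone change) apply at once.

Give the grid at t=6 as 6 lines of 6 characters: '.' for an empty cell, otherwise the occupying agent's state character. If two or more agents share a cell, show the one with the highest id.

0.0.00
.00.00
10.1.1
1.111.
....11
.0.110

t=1: a0@(3,4):1 a1@(3,0):1 a2@(1,5):0 a3@(5,5):0 a4@(0,0):0 a5@(1,2):0 a6@(5,4):1 a7@(2,3):1 a8@(2,1):0 a9@(1,1):0 a10@(1,4):0 a11@(3,3):1 a12@(2,5):1 a13@(0,4):0 a14@(3,2):1 a15@(5,1):0 a16@(4,5):1 a17@(4,4):1 a18@(0,2):0 a19@(5,3):1 a20@(0,5):0 a21@(2,0):1
t=2: (unchanged — steady state)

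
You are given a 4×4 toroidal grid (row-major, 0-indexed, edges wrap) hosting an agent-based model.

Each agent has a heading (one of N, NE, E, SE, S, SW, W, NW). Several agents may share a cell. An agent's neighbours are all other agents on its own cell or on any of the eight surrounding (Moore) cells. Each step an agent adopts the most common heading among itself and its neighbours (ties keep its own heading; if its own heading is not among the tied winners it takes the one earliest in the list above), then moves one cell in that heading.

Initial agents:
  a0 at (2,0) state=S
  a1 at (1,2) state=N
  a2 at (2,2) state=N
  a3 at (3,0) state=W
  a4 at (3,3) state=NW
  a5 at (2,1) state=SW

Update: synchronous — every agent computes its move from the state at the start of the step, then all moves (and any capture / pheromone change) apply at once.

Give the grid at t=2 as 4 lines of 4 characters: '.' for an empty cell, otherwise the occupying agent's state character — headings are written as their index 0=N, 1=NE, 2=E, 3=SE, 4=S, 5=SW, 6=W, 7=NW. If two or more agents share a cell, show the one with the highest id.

t=1: a0@(3,0):S a1@(0,2):N a2@(1,2):N a3@(3,3):W a4@(2,2):NW a5@(1,1):N
t=2: a0@(0,0):S a1@(3,2):N a2@(0,2):N a3@(3,2):W a4@(1,2):N a5@(0,1):N

400.
..0.
....
..6.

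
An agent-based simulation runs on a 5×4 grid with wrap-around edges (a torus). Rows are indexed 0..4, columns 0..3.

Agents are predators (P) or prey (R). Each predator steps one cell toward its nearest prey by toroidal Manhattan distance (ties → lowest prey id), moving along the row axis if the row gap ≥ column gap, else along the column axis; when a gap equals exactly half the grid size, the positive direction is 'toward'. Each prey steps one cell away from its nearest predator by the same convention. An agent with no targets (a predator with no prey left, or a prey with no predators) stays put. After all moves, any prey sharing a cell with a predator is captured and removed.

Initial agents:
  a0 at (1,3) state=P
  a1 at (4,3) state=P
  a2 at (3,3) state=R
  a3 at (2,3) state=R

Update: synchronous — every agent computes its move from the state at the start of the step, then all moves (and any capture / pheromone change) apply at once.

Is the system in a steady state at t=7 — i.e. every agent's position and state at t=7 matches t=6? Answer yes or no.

yes

t=1: a0@(2,3):P a1@(3,3):P
t=2: (unchanged — steady state)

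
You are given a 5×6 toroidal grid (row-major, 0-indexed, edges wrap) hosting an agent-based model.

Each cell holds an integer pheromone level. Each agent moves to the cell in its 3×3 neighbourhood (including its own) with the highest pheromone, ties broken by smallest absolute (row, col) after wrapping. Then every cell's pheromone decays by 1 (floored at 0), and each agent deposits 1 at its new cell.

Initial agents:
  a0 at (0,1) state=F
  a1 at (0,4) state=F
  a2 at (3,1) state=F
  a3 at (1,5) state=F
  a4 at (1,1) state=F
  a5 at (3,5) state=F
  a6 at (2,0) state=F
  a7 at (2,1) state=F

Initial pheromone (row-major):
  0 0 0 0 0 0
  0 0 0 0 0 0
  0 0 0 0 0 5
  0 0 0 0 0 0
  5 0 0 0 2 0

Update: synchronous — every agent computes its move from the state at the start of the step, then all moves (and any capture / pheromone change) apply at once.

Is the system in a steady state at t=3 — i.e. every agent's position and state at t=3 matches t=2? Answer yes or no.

yes

t=1: a0@(4,0) a1@(4,4) a2@(4,0) a3@(2,5) a4@(0,0) a5@(2,5) a6@(2,5) a7@(1,0) | pheromone: 1 0 0 0 0 0 / 1 0 0 0 0 0 / 0 0 0 0 0 7 / 0 0 0 0 0 0 / 6 0 0 0 2 0
t=2: a0@(4,0) a1@(4,4) a2@(4,0) a3@(2,5) a4@(4,0) a5@(2,5) a6@(2,5) a7@(2,5) | pheromone: 0 0 0 0 0 0 / 0 0 0 0 0 0 / 0 0 0 0 0 10 / 0 0 0 0 0 0 / 8 0 0 0 2 0
t=3: a0@(4,0) a1@(4,4) a2@(4,0) a3@(2,5) a4@(4,0) a5@(2,5) a6@(2,5) a7@(2,5) | pheromone: 0 0 0 0 0 0 / 0 0 0 0 0 0 / 0 0 0 0 0 13 / 0 0 0 0 0 0 / 10 0 0 0 2 0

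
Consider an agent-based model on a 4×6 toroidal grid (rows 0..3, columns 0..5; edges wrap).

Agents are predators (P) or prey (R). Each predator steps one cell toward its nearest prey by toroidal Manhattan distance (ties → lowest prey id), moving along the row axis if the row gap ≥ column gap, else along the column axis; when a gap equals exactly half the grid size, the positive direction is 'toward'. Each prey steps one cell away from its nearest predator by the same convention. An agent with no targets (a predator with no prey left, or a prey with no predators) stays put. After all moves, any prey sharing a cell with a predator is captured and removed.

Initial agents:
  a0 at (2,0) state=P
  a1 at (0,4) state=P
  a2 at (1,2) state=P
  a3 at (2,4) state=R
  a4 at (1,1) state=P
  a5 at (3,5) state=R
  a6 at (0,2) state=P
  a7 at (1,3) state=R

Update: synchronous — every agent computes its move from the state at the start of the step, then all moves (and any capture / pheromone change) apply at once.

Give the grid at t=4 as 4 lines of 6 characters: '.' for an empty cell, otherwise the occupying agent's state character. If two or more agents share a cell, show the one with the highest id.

t=1: a0@(2,5):P a1@(1,4):P a2@(1,3):P a3@(2,3):R a4@(1,2):P a5@(0,5):R a6@(1,2):P
t=2: a0@(2,4):P a1@(2,4):P a2@(2,3):P a3@(3,3):R a4@(2,2):P a5@(3,5):R a6@(2,2):P
t=3: a0@(3,4):P a1@(3,4):P a2@(3,3):P a3@(0,3):R a4@(3,2):P a5@(0,5):R a6@(3,2):P
t=4: a0@(0,4):P a1@(0,4):P a2@(0,3):P a3@(1,3):R a4@(0,2):P a5@(1,5):R a6@(0,2):P

..PPP.
...R.R
......
......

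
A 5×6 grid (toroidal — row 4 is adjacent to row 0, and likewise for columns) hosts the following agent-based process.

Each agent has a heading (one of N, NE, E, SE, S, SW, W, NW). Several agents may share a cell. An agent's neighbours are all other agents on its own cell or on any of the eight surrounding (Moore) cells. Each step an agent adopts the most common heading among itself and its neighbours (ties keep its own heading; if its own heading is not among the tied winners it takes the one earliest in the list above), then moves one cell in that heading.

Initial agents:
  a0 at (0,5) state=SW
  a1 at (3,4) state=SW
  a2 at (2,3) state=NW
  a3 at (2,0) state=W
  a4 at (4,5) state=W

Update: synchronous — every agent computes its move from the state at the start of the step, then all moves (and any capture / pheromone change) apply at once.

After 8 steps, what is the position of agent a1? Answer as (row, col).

t=1: a0@(1,4):SW a1@(4,3):SW a2@(1,2):NW a3@(2,5):W a4@(0,4):SW
t=2: a0@(2,3):SW a1@(0,2):SW a2@(0,1):NW a3@(2,4):W a4@(1,3):SW
t=3: a0@(3,2):SW a1@(1,1):SW a2@(4,0):NW a3@(3,3):SW a4@(2,2):SW
t=4: a0@(4,1):SW a1@(2,0):SW a2@(3,5):NW a3@(4,2):SW a4@(3,1):SW
t=5: a0@(0,0):SW a1@(3,5):SW a2@(2,4):NW a3@(0,1):SW a4@(4,0):SW
t=6: a0@(1,5):SW a1@(4,4):SW a2@(1,3):NW a3@(1,0):SW a4@(0,5):SW
t=7: a0@(2,4):SW a1@(0,3):SW a2@(0,2):NW a3@(2,5):SW a4@(1,4):SW
t=8: a0@(3,3):SW a1@(1,2):SW a2@(4,1):NW a3@(3,4):SW a4@(2,3):SW

(1, 2)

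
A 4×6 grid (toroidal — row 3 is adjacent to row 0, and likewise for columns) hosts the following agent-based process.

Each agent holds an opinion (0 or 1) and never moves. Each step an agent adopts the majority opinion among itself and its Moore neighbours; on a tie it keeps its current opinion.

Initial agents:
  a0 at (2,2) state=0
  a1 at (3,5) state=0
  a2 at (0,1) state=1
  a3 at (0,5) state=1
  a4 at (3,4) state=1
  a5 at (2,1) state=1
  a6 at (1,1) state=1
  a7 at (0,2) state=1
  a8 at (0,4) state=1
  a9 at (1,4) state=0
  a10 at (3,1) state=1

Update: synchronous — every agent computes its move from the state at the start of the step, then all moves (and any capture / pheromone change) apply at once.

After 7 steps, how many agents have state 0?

t=1: a0@(2,2):1 a1@(3,5):1 a2@(0,1):1 a3@(0,5):1 a4@(3,4):1 a5@(2,1):1 a6@(1,1):1 a7@(0,2):1 a8@(0,4):1 a9@(1,4):1 a10@(3,1):1
t=2: (unchanged — steady state)

0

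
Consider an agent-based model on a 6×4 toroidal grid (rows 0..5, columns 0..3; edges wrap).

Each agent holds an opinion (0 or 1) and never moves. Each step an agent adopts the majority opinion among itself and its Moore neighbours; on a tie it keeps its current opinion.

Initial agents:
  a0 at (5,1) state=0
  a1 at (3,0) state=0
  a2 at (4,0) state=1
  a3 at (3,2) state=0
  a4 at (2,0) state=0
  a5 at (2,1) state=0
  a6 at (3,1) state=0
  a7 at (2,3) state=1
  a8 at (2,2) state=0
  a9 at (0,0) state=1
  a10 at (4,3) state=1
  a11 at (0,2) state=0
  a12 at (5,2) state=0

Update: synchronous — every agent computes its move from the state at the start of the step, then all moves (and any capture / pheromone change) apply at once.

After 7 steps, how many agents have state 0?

12

t=1: a0@(5,1):0 a1@(3,0):0 a2@(4,0):0 a3@(3,2):0 a4@(2,0):0 a5@(2,1):0 a6@(3,1):0 a7@(2,3):0 a8@(2,2):0 a9@(0,0):1 a10@(4,3):0 a11@(0,2):0 a12@(5,2):0
t=2: (unchanged — steady state)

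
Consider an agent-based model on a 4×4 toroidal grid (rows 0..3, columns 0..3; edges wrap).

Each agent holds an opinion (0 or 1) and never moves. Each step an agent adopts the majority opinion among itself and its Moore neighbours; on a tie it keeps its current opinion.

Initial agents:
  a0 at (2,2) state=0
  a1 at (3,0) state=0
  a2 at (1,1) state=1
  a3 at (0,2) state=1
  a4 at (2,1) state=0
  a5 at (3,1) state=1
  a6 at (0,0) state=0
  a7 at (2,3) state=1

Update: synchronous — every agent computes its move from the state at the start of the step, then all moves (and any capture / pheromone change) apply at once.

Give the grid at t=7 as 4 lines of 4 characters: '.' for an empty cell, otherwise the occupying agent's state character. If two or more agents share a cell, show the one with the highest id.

t=1: a0@(2,2):1 a1@(3,0):0 a2@(1,1):0 a3@(0,2):1 a4@(2,1):0 a5@(3,1):0 a6@(0,0):0 a7@(2,3):0
t=2: a0@(2,2):0 a1@(3,0):0 a2@(1,1):0 a3@(0,2):0 a4@(2,1):0 a5@(3,1):0 a6@(0,0):0 a7@(2,3):0
t=3: (unchanged — steady state)

0.0.
.0..
.000
00..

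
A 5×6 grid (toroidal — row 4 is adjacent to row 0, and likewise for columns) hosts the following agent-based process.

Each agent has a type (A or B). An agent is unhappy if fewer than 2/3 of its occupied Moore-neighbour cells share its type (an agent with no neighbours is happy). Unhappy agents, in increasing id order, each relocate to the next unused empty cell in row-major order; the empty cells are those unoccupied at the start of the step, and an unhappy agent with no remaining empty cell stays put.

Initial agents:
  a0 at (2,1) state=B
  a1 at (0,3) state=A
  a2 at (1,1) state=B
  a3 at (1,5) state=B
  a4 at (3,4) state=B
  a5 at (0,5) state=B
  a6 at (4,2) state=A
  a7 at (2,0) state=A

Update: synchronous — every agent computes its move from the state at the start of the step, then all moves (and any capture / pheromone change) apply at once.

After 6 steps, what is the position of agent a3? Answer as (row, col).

t=1: a0@(0,0):B a1@(0,3):A a2@(0,1):B a3@(0,2):B a4@(3,4):B a5@(0,5):B a6@(4,2):A a7@(0,4):A
t=2: a0@(0,0):B a1@(0,3):A a2@(0,1):B a3@(1,0):B a4@(3,4):B a5@(1,1):B a6@(1,2):A a7@(1,3):A
t=3: a0@(0,0):B a1@(0,3):A a2@(0,1):B a3@(1,0):B a4@(3,4):B a5@(1,1):B a6@(0,2):A a7@(1,3):A
t=4: a0@(0,0):B a1@(0,3):A a2@(0,1):B a3@(1,0):B a4@(3,4):B a5@(1,1):B a6@(0,4):A a7@(1,3):A
t=5: (unchanged — steady state)

(1, 0)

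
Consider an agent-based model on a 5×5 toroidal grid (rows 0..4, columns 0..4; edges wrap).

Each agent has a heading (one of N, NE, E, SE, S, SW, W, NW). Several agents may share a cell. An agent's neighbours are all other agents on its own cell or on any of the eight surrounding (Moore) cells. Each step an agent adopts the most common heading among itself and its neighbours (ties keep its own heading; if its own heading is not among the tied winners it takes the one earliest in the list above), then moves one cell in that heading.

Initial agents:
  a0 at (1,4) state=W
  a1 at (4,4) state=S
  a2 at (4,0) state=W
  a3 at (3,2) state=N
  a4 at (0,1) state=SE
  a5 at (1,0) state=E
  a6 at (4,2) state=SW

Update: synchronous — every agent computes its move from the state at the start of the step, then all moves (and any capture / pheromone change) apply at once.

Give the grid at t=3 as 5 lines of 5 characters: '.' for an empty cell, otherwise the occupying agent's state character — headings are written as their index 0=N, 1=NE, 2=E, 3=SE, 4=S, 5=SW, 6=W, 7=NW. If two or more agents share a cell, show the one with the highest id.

t=1: a0@(1,3):W a1@(0,4):S a2@(4,4):W a3@(2,2):N a4@(1,2):SE a5@(1,1):E a6@(0,1):SW
t=2: a0@(1,2):W a1@(0,3):W a2@(4,3):W a3@(1,2):N a4@(2,3):SE a5@(1,2):E a6@(1,0):SW
t=3: a0@(1,1):W a1@(0,2):W a2@(4,2):W a3@(1,1):W a4@(3,4):SE a5@(1,1):W a6@(2,4):SW

..6..
.6...
....5
....3
..6..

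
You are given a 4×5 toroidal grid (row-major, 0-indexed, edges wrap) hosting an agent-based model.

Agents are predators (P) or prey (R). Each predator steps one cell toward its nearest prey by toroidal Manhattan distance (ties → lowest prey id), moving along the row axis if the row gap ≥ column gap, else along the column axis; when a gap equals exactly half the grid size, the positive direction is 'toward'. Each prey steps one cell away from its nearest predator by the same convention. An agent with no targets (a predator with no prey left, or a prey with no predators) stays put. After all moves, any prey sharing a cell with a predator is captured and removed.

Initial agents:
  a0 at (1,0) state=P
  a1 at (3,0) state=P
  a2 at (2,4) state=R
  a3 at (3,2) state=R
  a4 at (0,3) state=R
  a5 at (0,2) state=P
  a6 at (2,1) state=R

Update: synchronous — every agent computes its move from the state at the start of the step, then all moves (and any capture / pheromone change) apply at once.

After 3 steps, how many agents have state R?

t=1: a0@(2,0):P a1@(2,0):P a2@(3,4):R a3@(2,2):R a4@(0,4):R a5@(3,2):P a6@(3,1):R
t=2: a0@(3,0):P a1@(3,0):P a2@(0,4):R a3@(1,2):R a4@(3,4):R a5@(2,2):P
t=3: a0@(3,4):P a1@(3,4):P a2@(1,4):R a3@(0,2):R a4@(3,3):R a5@(1,2):P

3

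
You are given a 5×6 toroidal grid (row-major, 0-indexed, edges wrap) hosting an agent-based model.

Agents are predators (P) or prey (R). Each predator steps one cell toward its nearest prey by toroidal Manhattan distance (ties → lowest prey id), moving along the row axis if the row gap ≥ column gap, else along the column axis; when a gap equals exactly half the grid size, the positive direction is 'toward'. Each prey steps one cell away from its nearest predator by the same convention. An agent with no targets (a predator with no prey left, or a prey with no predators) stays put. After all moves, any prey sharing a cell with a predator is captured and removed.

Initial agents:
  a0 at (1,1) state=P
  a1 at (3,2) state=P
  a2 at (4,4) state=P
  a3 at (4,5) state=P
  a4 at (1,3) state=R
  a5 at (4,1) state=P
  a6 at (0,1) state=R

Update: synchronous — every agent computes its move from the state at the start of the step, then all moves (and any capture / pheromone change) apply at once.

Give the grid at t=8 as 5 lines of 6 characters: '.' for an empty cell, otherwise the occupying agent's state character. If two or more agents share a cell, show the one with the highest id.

R.....
......
..RP..
......
......

t=1: a0@(0,1):P a1@(2,2):P a2@(0,4):P a3@(4,0):P a4@(1,4):R a5@(0,1):P a6@(4,1):R
t=2: a0@(4,1):P a1@(2,3):P a2@(1,4):P a3@(4,1):P a4@(2,4):R a5@(4,1):P a6@(3,1):R
t=3: a0@(3,1):P a1@(2,4):P a2@(2,4):P a3@(3,1):P a4@(2,5):R a5@(3,1):P a6@(2,1):R
t=4: a0@(2,1):P a1@(2,5):P a2@(2,5):P a3@(2,1):P a4@(2,0):R a5@(2,1):P a6@(1,1):R
t=5: a0@(2,0):P a1@(2,0):P a2@(2,0):P a3@(2,0):P a4@(2,5):R a5@(2,0):P a6@(0,1):R
t=6: a0@(2,5):P a1@(2,5):P a2@(2,5):P a3@(2,5):P a4@(2,4):R a5@(2,5):P a6@(4,1):R
t=7: a0@(2,4):P a1@(2,4):P a2@(2,4):P a3@(2,4):P a4@(2,3):R a5@(2,4):P a6@(0,1):R
t=8: a0@(2,3):P a1@(2,3):P a2@(2,3):P a3@(2,3):P a4@(2,2):R a5@(2,3):P a6@(0,0):R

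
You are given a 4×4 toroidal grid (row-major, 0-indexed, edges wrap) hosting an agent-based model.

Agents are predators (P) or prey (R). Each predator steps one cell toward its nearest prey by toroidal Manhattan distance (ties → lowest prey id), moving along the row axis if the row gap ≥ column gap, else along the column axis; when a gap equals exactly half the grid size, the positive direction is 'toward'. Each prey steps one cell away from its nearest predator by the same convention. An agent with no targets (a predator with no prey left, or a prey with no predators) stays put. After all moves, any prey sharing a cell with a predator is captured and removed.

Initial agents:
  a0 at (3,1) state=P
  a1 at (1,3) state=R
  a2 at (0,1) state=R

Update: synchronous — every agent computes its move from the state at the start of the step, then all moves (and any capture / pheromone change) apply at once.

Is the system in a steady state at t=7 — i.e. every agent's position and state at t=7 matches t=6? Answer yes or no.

t=1: a0@(0,1):P a1@(0,3):R a2@(1,1):R
t=2: a0@(1,1):P a1@(0,2):R a2@(2,1):R
t=3: a0@(2,1):P a1@(3,2):R a2@(3,1):R
t=4: a0@(3,1):P a1@(0,2):R a2@(0,1):R
t=5: a0@(0,1):P a1@(1,2):R a2@(1,1):R
t=6: a0@(1,1):P a1@(2,2):R a2@(2,1):R
t=7: a0@(2,1):P a1@(3,2):R a2@(3,1):R

no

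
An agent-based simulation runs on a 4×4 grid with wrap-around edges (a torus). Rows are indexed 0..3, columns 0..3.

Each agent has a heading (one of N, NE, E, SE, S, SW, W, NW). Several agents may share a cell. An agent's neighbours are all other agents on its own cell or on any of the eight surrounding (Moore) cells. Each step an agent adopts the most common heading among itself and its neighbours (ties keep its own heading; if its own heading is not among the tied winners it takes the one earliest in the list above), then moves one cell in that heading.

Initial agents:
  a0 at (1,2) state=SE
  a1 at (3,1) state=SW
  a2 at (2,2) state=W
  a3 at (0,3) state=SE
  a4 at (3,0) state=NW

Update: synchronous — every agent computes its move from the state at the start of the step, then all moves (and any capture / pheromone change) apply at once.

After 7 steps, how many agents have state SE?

5

t=1: a0@(2,3):SE a1@(0,0):SW a2@(2,1):W a3@(1,0):SE a4@(2,3):NW
t=2: a0@(3,0):SE a1@(1,3):SW a2@(2,0):W a3@(2,1):SE a4@(3,0):SE
t=3: a0@(0,1):SE a1@(2,2):SW a2@(3,1):SE a3@(3,2):SE a4@(0,1):SE
t=4: a0@(1,2):SE a1@(3,3):SE a2@(0,2):SE a3@(0,3):SE a4@(1,2):SE
t=5: a0@(2,3):SE a1@(0,0):SE a2@(1,3):SE a3@(1,0):SE a4@(2,3):SE
t=6: a0@(3,0):SE a1@(1,1):SE a2@(2,0):SE a3@(2,1):SE a4@(3,0):SE
t=7: a0@(0,1):SE a1@(2,2):SE a2@(3,1):SE a3@(3,2):SE a4@(0,1):SE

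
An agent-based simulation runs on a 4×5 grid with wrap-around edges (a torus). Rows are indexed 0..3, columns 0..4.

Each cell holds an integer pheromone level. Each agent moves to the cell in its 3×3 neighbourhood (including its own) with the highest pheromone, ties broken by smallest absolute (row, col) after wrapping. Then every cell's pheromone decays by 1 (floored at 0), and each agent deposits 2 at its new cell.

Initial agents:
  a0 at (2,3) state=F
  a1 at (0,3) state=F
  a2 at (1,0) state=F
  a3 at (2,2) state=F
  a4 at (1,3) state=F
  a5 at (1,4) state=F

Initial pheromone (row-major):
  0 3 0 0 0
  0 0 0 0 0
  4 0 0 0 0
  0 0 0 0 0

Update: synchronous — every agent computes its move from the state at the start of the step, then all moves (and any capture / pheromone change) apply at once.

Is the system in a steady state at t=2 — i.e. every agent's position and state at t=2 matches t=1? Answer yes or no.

t=1: a0@(1,2) a1@(0,2) a2@(2,0) a3@(1,1) a4@(0,2) a5@(2,0) | pheromone: 0 2 4 0 0 / 0 2 2 0 0 / 7 0 0 0 0 / 0 0 0 0 0
t=2: a0@(0,2) a1@(0,2) a2@(2,0) a3@(2,0) a4@(0,2) a5@(2,0) | pheromone: 0 1 9 0 0 / 0 1 1 0 0 / 12 0 0 0 0 / 0 0 0 0 0

no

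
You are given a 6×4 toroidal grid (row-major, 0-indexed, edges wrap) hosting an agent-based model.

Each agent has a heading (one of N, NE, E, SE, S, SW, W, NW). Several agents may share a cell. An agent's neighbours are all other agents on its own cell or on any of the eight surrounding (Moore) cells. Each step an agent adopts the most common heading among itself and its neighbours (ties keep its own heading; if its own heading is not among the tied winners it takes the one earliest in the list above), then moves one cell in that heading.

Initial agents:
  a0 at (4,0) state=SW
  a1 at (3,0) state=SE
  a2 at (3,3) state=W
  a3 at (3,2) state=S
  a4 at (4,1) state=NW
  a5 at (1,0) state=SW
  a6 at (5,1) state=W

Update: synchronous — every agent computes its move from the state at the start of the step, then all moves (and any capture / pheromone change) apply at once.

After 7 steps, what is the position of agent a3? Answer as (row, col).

t=1: a0@(4,3):W a1@(4,1):SE a2@(3,2):W a3@(4,2):S a4@(3,0):NW a5@(2,3):SW a6@(5,0):W
t=2: a0@(4,2):W a1@(4,0):W a2@(3,1):W a3@(4,1):W a4@(2,3):NW a5@(3,2):SW a6@(5,3):W
t=3: a0@(4,1):W a1@(4,3):W a2@(3,0):W a3@(4,0):W a4@(1,2):NW a5@(3,1):W a6@(5,2):W
t=4: a0@(4,0):W a1@(4,2):W a2@(3,3):W a3@(4,3):W a4@(0,1):NW a5@(3,0):W a6@(5,1):W
t=5: a0@(4,3):W a1@(4,1):W a2@(3,2):W a3@(4,2):W a4@(5,0):NW a5@(3,3):W a6@(5,0):W
t=6: a0@(4,2):W a1@(4,0):W a2@(3,1):W a3@(4,1):W a4@(5,3):W a5@(3,2):W a6@(5,3):W
t=7: a0@(4,1):W a1@(4,3):W a2@(3,0):W a3@(4,0):W a4@(5,2):W a5@(3,1):W a6@(5,2):W

(4, 0)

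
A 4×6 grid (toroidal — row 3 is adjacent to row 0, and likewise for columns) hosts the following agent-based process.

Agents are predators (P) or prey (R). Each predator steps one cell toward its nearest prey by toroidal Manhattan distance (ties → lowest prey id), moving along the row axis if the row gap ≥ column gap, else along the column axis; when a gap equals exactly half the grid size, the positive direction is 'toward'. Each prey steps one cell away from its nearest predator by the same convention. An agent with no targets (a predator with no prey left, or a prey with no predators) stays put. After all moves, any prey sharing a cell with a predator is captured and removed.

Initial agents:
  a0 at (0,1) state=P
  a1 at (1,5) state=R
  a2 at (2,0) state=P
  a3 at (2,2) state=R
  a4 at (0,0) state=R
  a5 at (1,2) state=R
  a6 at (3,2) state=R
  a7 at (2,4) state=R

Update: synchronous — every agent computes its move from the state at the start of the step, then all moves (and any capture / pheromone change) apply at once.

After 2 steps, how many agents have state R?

t=1: a0@(0,0):P a1@(0,5):R a2@(1,0):P a3@(2,3):R a4@(0,5):R a5@(2,2):R a6@(2,2):R a7@(2,3):R
t=2: a0@(0,5):P a1@(0,4):R a2@(0,0):P a3@(2,2):R a4@(0,4):R a5@(2,3):R a6@(2,3):R a7@(2,2):R

6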